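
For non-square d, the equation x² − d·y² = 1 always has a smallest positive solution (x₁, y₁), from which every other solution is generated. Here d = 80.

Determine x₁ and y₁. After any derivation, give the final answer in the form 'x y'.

9 1

√80 = [8; 1,16, …], period ℓ=2 (even) → k=1
i=0: a=8 ⇒ p=8, q=1
i=1: a=1 ⇒ p=9, q=1
fundamental: x₁=9, y₁=1  (since 81 − 80·1 = 1)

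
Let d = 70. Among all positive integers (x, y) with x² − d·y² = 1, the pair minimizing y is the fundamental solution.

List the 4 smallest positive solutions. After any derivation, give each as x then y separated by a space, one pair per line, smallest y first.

[8; 2,1,2,1,2,16] for √70; ℓ=6 ⇒ convergent index 5
step 0: (8, 1)  from 8·(1,0) + (0,1)
…
step 3: (67, 8)  from 2·(25,3) + (17,2)
step 4: (92, 11)  from 1·(67,8) + (25,3)
step 5: (251, 30)  from 2·(92,11) + (67,8)
→ (251, 30).  Check: 251²=63001, 70·30²=63000, difference 1.
(251+30√70)^2 = 126001 + 15060√70
(251+30√70)^3 = 63252251 + 7560090√70
(251+30√70)^4 = 31752504001 + 3795150120√70

251 30
126001 15060
63252251 7560090
31752504001 3795150120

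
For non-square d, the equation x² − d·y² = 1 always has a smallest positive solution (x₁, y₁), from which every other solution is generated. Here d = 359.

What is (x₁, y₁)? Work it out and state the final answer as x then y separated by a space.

√359 = [18; 1,17,1,36, …], period ℓ=4 (even) → k=3
i=0: a=18 ⇒ p=18, q=1
i=1: a=1 ⇒ p=19, q=1
i=2: a=17 ⇒ p=341, q=18
i=3: a=1 ⇒ p=360, q=19
→ (360, 19).  Check: 360²=129600, 359·19²=129599, difference 1.

360 19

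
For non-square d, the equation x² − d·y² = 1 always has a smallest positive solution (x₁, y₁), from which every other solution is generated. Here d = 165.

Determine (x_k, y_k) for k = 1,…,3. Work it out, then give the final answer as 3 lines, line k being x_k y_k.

[12; 1,5,2,5,1,24] for √165; ℓ=6 ⇒ convergent index 5
i=0: a=12 ⇒ p=12, q=1
i=1: a=1 ⇒ p=13, q=1
…
i=3: a=2 ⇒ p=167, q=13
i=4: a=5 ⇒ p=912, q=71
i=5: a=1 ⇒ p=1079, q=84
→ (1079, 84).  Check: 1079²=1164241, 165·84²=1164240, difference 1.
n=2: (1079,84)∘(1079,84) = (1079·1079+165·84·84, 1079·84+84·1079) = (2328481,181272)
n=3: (2328481,181272)∘(1079,84) = (1079·2328481+165·84·181272, 1079·181272+84·2328481) = (5024860919,391184892)

1079 84
2328481 181272
5024860919 391184892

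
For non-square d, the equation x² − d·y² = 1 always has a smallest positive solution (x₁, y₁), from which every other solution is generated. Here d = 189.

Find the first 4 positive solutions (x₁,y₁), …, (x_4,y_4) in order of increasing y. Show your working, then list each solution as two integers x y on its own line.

55 4
6049 440
665335 48396
73180801 5323120

√189 = [13; 1,2,1,26, …], period ℓ=4 (even) → k=3
k=0  a_k=13  p_k/q_k = 13/1
…
k=2  a_k=2  p_k/q_k = 41/3
k=3  a_k=1  p_k/q_k = 55/4
(x₁, y₁) = (55, 4);  55² − 189·4² = 1 ✓
k=2:  x_2 = 55·55+189·4·4 = 6049,  y_2 = 55·4+4·55 = 440
k=3:  x_3 = 55·6049+189·4·440 = 665335,  y_3 = 55·440+4·6049 = 48396
k=4:  x_4 = 55·665335+189·4·48396 = 73180801,  y_4 = 55·48396+4·665335 = 5323120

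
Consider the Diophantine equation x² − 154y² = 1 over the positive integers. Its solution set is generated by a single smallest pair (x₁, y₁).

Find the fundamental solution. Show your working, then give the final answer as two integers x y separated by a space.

√154 = [12; 2,2,3,1,2,1,3,2,2,24, …], period ℓ=10 (even) → k=9
i=0: a=12 ⇒ p=12, q=1
i=1: a=2 ⇒ p=25, q=2
i=2: a=2 ⇒ p=62, q=5
i=3: a=3 ⇒ p=211, q=17
i=4: a=1 ⇒ p=273, q=22
i=5: a=2 ⇒ p=757, q=61
i=6: a=1 ⇒ p=1030, q=83
…
i=8: a=2 ⇒ p=8724, q=703
i=9: a=2 ⇒ p=21295, q=1716
fundamental: x₁=21295, y₁=1716  (since 453477025 − 154·2944656 = 1)

21295 1716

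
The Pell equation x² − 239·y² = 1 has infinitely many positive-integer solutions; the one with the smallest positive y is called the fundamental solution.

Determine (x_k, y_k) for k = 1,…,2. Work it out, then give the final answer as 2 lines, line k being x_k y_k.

√239 = [15; 2,5,1,2,4,15,4,2,1,5,2,30, …], period ℓ=12 (even) → k=11
step 0: (15, 1)  from 15·(1,0) + (0,1)
step 1: (31, 2)  from 2·(15,1) + (1,0)
step 2: (170, 11)  from 5·(31,2) + (15,1)
step 3: (201, 13)  from 1·(170,11) + (31,2)
…
step 5: (2489, 161)  from 4·(572,37) + (201,13)
step 6: (37907, 2452)  from 15·(2489,161) + (572,37)
…
step 9: (500258, 32359)  from 1·(346141,22390) + (154117,9969)
step 10: (2847431, 184185)  from 5·(500258,32359) + (346141,22390)
step 11: (6195120, 400729)  from 2·(2847431,184185) + (500258,32359)
(x₁, y₁) = (6195120, 400729);  6195120² − 239·400729² = 1 ✓
(6195120+400729√239)^2 = 76759023628799 + 4965128484960√239

6195120 400729
76759023628799 4965128484960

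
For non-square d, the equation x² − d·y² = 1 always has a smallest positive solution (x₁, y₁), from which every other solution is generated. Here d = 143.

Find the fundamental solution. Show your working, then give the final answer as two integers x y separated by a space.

d=143: √d = [11; 1,22] (ℓ=2, even), read p_1/q_1
i=0: a=11 ⇒ p=11, q=1
i=1: a=1 ⇒ p=12, q=1
(x₁, y₁) = (12, 1);  12² − 143·1² = 1 ✓

12 1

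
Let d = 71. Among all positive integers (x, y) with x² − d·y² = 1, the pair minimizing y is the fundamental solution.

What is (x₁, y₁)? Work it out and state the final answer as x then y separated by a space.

d=71: √d = [8; 2,2,1,7,1,2,2,16] (ℓ=8, even), read p_7/q_7
step 0: (8, 1)  from 8·(1,0) + (0,1)
step 1: (17, 2)  from 2·(8,1) + (1,0)
step 2: (42, 5)  from 2·(17,2) + (8,1)
step 3: (59, 7)  from 1·(42,5) + (17,2)
step 4: (455, 54)  from 7·(59,7) + (42,5)
step 5: (514, 61)  from 1·(455,54) + (59,7)
step 6: (1483, 176)  from 2·(514,61) + (455,54)
step 7: (3480, 413)  from 2·(1483,176) + (514,61)
→ (3480, 413).  Check: 3480²=12110400, 71·413²=12110399, difference 1.

3480 413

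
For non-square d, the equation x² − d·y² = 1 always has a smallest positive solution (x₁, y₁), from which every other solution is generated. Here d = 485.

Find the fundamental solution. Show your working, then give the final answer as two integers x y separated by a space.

969 44

d=485: √d = [22; 44] (ℓ=1, odd), read p_1/q_1
i=0: a=22 ⇒ p=22, q=1
i=1: a=44 ⇒ p=969, q=44
→ (969, 44).  Check: 969²=938961, 485·44²=938960, difference 1.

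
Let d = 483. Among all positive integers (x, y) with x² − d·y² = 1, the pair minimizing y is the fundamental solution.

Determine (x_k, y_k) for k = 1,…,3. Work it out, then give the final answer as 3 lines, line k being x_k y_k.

√483 → a₀=21, period (1,42); ℓ=2 even so k=1
a_0=21:  p_0=21·1+0=21,  q_0=21·0+1=1
a_1=1:  p_1=1·21+1=22,  q_1=1·1+0=1
→ (22, 1).  Check: 22²=484, 483·1²=483, difference 1.
(x_2, y_2) = (22·22 + 483·1·1, 22·1 + 1·22) = (967, 44)
(x_3, y_3) = (22·967 + 483·1·44, 22·44 + 1·967) = (42526, 1935)

22 1
967 44
42526 1935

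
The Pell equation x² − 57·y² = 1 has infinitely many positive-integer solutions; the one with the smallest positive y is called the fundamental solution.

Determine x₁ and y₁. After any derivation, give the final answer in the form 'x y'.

d=57: √d = [7; 1,1,4,1,1,14] (ℓ=6, even), read p_5/q_5
a_0=7:  p_0=7·1+0=7,  q_0=7·0+1=1
…
a_2=1:  p_2=1·8+7=15,  q_2=1·1+1=2
…
a_4=1:  p_4=1·68+15=83,  q_4=1·9+2=11
a_5=1:  p_5=1·83+68=151,  q_5=1·11+9=20
fundamental: x₁=151, y₁=20  (since 22801 − 57·400 = 1)

151 20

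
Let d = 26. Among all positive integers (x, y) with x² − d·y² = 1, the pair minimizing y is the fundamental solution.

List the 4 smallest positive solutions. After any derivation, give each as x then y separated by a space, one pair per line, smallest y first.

√26 → a₀=5, period (10); ℓ=1 odd so k=1
i=0: a=5 ⇒ p=5, q=1
i=1: a=10 ⇒ p=51, q=10
→ (51, 10).  Check: 51²=2601, 26·10²=2600, difference 1.
n=2: (51,10)∘(51,10) = (51·51+26·10·10, 51·10+10·51) = (5201,1020)
n=3: (5201,1020)∘(51,10) = (51·5201+26·10·1020, 51·1020+10·5201) = (530451,104030)
n=4: (530451,104030)∘(51,10) = (51·530451+26·10·104030, 51·104030+10·530451) = (54100801,10610040)

51 10
5201 1020
530451 104030
54100801 10610040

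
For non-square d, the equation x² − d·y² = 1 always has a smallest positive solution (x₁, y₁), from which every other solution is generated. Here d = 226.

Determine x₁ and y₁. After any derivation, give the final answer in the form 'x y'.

√226 → a₀=15, period (30); ℓ=1 odd so k=1
a_0=15:  p_0=15·1+0=15,  q_0=15·0+1=1
a_1=30:  p_1=30·15+1=451,  q_1=30·1+0=30
→ (451, 30).  Check: 451²=203401, 226·30²=203400, difference 1.

451 30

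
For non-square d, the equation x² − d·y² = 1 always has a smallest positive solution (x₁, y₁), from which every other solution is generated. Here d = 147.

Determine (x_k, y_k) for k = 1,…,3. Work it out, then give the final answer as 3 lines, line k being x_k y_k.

97 8
18817 1552
3650401 301080

√147 = [12; 8,24, …], period ℓ=2 (even) → k=1
step 0: (12, 1)  from 12·(1,0) + (0,1)
step 1: (97, 8)  from 8·(12,1) + (1,0)
fundamental: x₁=97, y₁=8  (since 9409 − 147·64 = 1)
k=2:  x_2 = 97·97+147·8·8 = 18817,  y_2 = 97·8+8·97 = 1552
k=3:  x_3 = 97·18817+147·8·1552 = 3650401,  y_3 = 97·1552+8·18817 = 301080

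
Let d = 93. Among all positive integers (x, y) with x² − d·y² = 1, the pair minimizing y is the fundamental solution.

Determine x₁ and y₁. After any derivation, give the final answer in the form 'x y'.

√93 → a₀=9, period (1,1,1,4,6,4,1,1,1,18); ℓ=10 even so k=9
k=0  a_k=9  p_k/q_k = 9/1
…
k=5  a_k=6  p_k/q_k = 839/87
…
k=7  a_k=1  p_k/q_k = 4330/449
k=8  a_k=1  p_k/q_k = 7821/811
k=9  a_k=1  p_k/q_k = 12151/1260
(x₁, y₁) = (12151, 1260);  12151² − 93·1260² = 1 ✓

12151 1260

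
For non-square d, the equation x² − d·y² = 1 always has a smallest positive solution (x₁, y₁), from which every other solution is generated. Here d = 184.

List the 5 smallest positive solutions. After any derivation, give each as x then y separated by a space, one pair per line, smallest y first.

√184 → a₀=13, period (1,1,3,2,1,2,1,2,3,1,1,26); ℓ=12 even so k=11
k=0  a_k=13  p_k/q_k = 13/1
…
k=6  a_k=2  p_k/q_k = 841/62
k=7  a_k=1  p_k/q_k = 1153/85
…
k=10  a_k=1  p_k/q_k = 13741/1013
k=11  a_k=1  p_k/q_k = 24335/1794
fundamental: x₁=24335, y₁=1794  (since 592192225 − 184·3218436 = 1)
(24335+1794√184)^2 = 1184384449 + 87313980√184
(24335+1794√184)^3 = 57643991108495 + 4249571404806√184
(24335+1794√184)^4 = 2805533046066067201 + 206826640184594040√184
(24335+1794√184)^5 = 136545293294391499564175 + 10066252573534620521994√184

24335 1794
1184384449 87313980
57643991108495 4249571404806
2805533046066067201 206826640184594040
136545293294391499564175 10066252573534620521994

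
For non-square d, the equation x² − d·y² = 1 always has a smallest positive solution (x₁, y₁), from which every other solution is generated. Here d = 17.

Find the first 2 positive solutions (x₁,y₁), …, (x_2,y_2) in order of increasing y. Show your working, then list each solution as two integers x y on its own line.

d=17: √d = [4; 8] (ℓ=1, odd), read p_1/q_1
k=0  a_k=4  p_k/q_k = 4/1
k=1  a_k=8  p_k/q_k = 33/8
→ (33, 8).  Check: 33²=1089, 17·8²=1088, difference 1.
(33+8√17)^2 = 2177 + 528√17

33 8
2177 528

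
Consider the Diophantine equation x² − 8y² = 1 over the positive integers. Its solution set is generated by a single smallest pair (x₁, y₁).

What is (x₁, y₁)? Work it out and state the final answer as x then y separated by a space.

3 1

√8 = [2; 1,4, …], period ℓ=2 (even) → k=1
a_0=2:  p_0=2·1+0=2,  q_0=2·0+1=1
a_1=1:  p_1=1·2+1=3,  q_1=1·1+0=1
fundamental: x₁=3, y₁=1  (since 9 − 8·1 = 1)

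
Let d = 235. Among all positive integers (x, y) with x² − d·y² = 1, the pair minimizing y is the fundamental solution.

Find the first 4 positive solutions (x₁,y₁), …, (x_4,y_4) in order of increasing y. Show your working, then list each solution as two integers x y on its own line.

d=235: √d = [15; 3,30] (ℓ=2, even), read p_1/q_1
k=0  a_k=15  p_k/q_k = 15/1
k=1  a_k=3  p_k/q_k = 46/3
(x₁, y₁) = (46, 3);  46² − 235·3² = 1 ✓
n=2: (46,3)∘(46,3) = (46·46+235·3·3, 46·3+3·46) = (4231,276)
n=3: (4231,276)∘(46,3) = (46·4231+235·3·276, 46·276+3·4231) = (389206,25389)
n=4: (389206,25389)∘(46,3) = (46·389206+235·3·25389, 46·25389+3·389206) = (35802721,2335512)

46 3
4231 276
389206 25389
35802721 2335512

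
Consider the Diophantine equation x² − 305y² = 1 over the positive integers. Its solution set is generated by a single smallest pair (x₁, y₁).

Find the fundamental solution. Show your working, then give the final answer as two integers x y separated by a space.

√305 → a₀=17, period (2,6,2,34); ℓ=4 even so k=3
a_0=17:  p_0=17·1+0=17,  q_0=17·0+1=1
a_1=2:  p_1=2·17+1=35,  q_1=2·1+0=2
a_2=6:  p_2=6·35+17=227,  q_2=6·2+1=13
a_3=2:  p_3=2·227+35=489,  q_3=2·13+2=28
fundamental: x₁=489, y₁=28  (since 239121 − 305·784 = 1)

489 28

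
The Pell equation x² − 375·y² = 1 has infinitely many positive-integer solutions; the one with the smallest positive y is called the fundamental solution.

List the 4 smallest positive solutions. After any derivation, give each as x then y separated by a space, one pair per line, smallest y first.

√375 = [19; 2,1,2,1,5,1,2,1,2,38, …], period ℓ=10 (even) → k=9
k=0  a_k=19  p_k/q_k = 19/1
k=1  a_k=2  p_k/q_k = 39/2
k=2  a_k=1  p_k/q_k = 58/3
…
k=4  a_k=1  p_k/q_k = 213/11
…
k=8  a_k=1  p_k/q_k = 5519/285
k=9  a_k=2  p_k/q_k = 15124/781
(x₁, y₁) = (15124, 781);  15124² − 375·781² = 1 ✓
k=2:  x_2 = 15124·15124+375·781·781 = 457470751,  y_2 = 15124·781+781·15124 = 23623688
k=3:  x_3 = 15124·457470751+375·781·23623688 = 13837575261124,  y_3 = 15124·23623688+781·457470751 = 714569313843
k=4:  x_4 = 15124·13837575261124+375·781·714569313843 = 418558976041008001,  y_4 = 15124·714569313843+781·13837575261124 = 21614292581499376

15124 781
457470751 23623688
13837575261124 714569313843
418558976041008001 21614292581499376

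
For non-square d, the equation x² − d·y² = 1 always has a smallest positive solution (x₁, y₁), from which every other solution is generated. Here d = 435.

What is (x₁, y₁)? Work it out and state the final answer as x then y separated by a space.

√435 = [20; 1,5,1,40, …], period ℓ=4 (even) → k=3
i=0: a=20 ⇒ p=20, q=1
i=1: a=1 ⇒ p=21, q=1
i=2: a=5 ⇒ p=125, q=6
i=3: a=1 ⇒ p=146, q=7
→ (146, 7).  Check: 146²=21316, 435·7²=21315, difference 1.

146 7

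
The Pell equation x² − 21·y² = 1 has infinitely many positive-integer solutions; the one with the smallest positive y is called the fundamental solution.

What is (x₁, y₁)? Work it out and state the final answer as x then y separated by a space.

√21 → a₀=4, period (1,1,2,1,1,8); ℓ=6 even so k=5
i=0: a=4 ⇒ p=4, q=1
i=1: a=1 ⇒ p=5, q=1
…
i=3: a=2 ⇒ p=23, q=5
i=4: a=1 ⇒ p=32, q=7
i=5: a=1 ⇒ p=55, q=12
(x₁, y₁) = (55, 12);  55² − 21·12² = 1 ✓

55 12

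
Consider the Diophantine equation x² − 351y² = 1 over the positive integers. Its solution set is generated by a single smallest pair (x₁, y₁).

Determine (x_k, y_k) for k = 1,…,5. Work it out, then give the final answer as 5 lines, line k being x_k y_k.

62425 3332
7793761249 416000200
973051091875225 51937624966668
121485428812828080001 6484412476672499600
15167455786308534696249625 809578897660623950093332

[18; 1,2,1,3,2,2,2,3,1,2,1,36] for √351; ℓ=12 ⇒ convergent index 11
k=0  a_k=18  p_k/q_k = 18/1
…
k=4  a_k=3  p_k/q_k = 281/15
k=5  a_k=2  p_k/q_k = 637/34
…
k=10  a_k=2  p_k/q_k = 45882/2449
k=11  a_k=1  p_k/q_k = 62425/3332
(x₁, y₁) = (62425, 3332);  62425² − 351·3332² = 1 ✓
(62425+3332√351)^2 = 7793761249 + 416000200√351
(62425+3332√351)^3 = 973051091875225 + 51937624966668√351
(62425+3332√351)^4 = 121485428812828080001 + 6484412476672499600√351
(62425+3332√351)^5 = 15167455786308534696249625 + 809578897660623950093332√351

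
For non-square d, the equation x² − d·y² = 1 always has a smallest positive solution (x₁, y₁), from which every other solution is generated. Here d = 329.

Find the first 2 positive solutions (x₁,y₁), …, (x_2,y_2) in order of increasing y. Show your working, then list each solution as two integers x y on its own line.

2376415 131016
11294696504449 622696775280

√329 = [18; 7,4,2,1,1,4,1,1,2,4,7,36, …], period ℓ=12 (even) → k=11
k=0  a_k=18  p_k/q_k = 18/1
k=1  a_k=7  p_k/q_k = 127/7
k=2  a_k=4  p_k/q_k = 526/29
k=3  a_k=2  p_k/q_k = 1179/65
k=4  a_k=1  p_k/q_k = 1705/94
k=5  a_k=1  p_k/q_k = 2884/159
k=6  a_k=4  p_k/q_k = 13241/730
…
k=8  a_k=1  p_k/q_k = 29366/1619
k=9  a_k=2  p_k/q_k = 74857/4127
k=10  a_k=4  p_k/q_k = 328794/18127
k=11  a_k=7  p_k/q_k = 2376415/131016
→ (2376415, 131016).  Check: 2376415²=5647348252225, 329·131016²=5647348252224, difference 1.
(2376415+131016√329)^2 = 11294696504449 + 622696775280√329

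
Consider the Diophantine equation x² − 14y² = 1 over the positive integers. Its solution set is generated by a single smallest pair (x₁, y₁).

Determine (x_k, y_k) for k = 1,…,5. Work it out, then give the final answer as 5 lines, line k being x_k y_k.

d=14: √d = [3; 1,2,1,6] (ℓ=4, even), read p_3/q_3
a_0=3:  p_0=3·1+0=3,  q_0=3·0+1=1
…
a_2=2:  p_2=2·4+3=11,  q_2=2·1+1=3
a_3=1:  p_3=1·11+4=15,  q_3=1·3+1=4
fundamental: x₁=15, y₁=4  (since 225 − 14·16 = 1)
(x_2, y_2) = (15·15 + 14·4·4, 15·4 + 4·15) = (449, 120)
(x_3, y_3) = (15·449 + 14·4·120, 15·120 + 4·449) = (13455, 3596)
(x_4, y_4) = (15·13455 + 14·4·3596, 15·3596 + 4·13455) = (403201, 107760)
(x_5, y_5) = (15·403201 + 14·4·107760, 15·107760 + 4·403201) = (12082575, 3229204)

15 4
449 120
13455 3596
403201 107760
12082575 3229204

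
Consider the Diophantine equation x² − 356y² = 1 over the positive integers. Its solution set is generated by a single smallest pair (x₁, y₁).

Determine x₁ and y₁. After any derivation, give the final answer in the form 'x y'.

√356 = [18; 1,6,1,1,2,…,6,1,36, …], period ℓ=14 (even) → k=13
k=0  a_k=18  p_k/q_k = 18/1
…
k=2  a_k=6  p_k/q_k = 132/7
…
k=4  a_k=1  p_k/q_k = 283/15
…
k=7  a_k=8  p_k/q_k = 8717/462
k=8  a_k=1  p_k/q_k = 9717/515
…
k=10  a_k=1  p_k/q_k = 37868/2007
…
k=12  a_k=6  p_k/q_k = 433982/23001
k=13  a_k=1  p_k/q_k = 500001/26500
→ (500001, 26500).  Check: 500001²=250001000001, 356·26500²=250001000000, difference 1.

500001 26500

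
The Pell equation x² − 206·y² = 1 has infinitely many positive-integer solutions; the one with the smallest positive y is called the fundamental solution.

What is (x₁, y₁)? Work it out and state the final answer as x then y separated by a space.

[14; 2,1,5,14,5,1,2,28] for √206; ℓ=8 ⇒ convergent index 7
k=0  a_k=14  p_k/q_k = 14/1
…
k=2  a_k=1  p_k/q_k = 43/3
…
k=4  a_k=14  p_k/q_k = 3459/241
…
k=6  a_k=1  p_k/q_k = 20998/1463
k=7  a_k=2  p_k/q_k = 59535/4148
→ (59535, 4148).  Check: 59535²=3544416225, 206·4148²=3544416224, difference 1.

59535 4148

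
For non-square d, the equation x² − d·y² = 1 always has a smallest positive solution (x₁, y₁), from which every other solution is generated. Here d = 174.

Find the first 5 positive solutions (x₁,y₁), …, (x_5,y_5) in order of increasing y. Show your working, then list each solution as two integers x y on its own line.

1451 110
4210801 319220
12219743051 926376330
35461690123201 2688343790440
102909812517786251 7801572753480550

[13; 5,4,5,26] for √174; ℓ=4 ⇒ convergent index 3
k=0  a_k=13  p_k/q_k = 13/1
k=1  a_k=5  p_k/q_k = 66/5
k=2  a_k=4  p_k/q_k = 277/21
k=3  a_k=5  p_k/q_k = 1451/110
→ (1451, 110).  Check: 1451²=2105401, 174·110²=2105400, difference 1.
(x_2, y_2) = (1451·1451 + 174·110·110, 1451·110 + 110·1451) = (4210801, 319220)
(x_3, y_3) = (1451·4210801 + 174·110·319220, 1451·319220 + 110·4210801) = (12219743051, 926376330)
(x_4, y_4) = (1451·12219743051 + 174·110·926376330, 1451·926376330 + 110·12219743051) = (35461690123201, 2688343790440)
(x_5, y_5) = (1451·35461690123201 + 174·110·2688343790440, 1451·2688343790440 + 110·35461690123201) = (102909812517786251, 7801572753480550)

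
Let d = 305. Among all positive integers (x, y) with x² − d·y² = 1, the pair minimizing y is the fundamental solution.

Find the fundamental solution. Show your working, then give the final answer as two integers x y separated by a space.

√305 = [17; 2,6,2,34, …], period ℓ=4 (even) → k=3
i=0: a=17 ⇒ p=17, q=1
…
i=2: a=6 ⇒ p=227, q=13
i=3: a=2 ⇒ p=489, q=28
fundamental: x₁=489, y₁=28  (since 239121 − 305·784 = 1)

489 28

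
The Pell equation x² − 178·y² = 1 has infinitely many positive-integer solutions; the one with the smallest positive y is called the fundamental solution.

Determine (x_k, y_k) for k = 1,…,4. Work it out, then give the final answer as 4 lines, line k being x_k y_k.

1601 120
5126401 384240
16414734401 1230336360
52559974425601 3939536640480

√178 = [13; 2,1,12,1,2,26, …], period ℓ=6 (even) → k=5
k=0  a_k=13  p_k/q_k = 13/1
…
k=3  a_k=12  p_k/q_k = 507/38
k=4  a_k=1  p_k/q_k = 547/41
k=5  a_k=2  p_k/q_k = 1601/120
fundamental: x₁=1601, y₁=120  (since 2563201 − 178·14400 = 1)
k=2:  x_2 = 1601·1601+178·120·120 = 5126401,  y_2 = 1601·120+120·1601 = 384240
k=3:  x_3 = 1601·5126401+178·120·384240 = 16414734401,  y_3 = 1601·384240+120·5126401 = 1230336360
k=4:  x_4 = 1601·16414734401+178·120·1230336360 = 52559974425601,  y_4 = 1601·1230336360+120·16414734401 = 3939536640480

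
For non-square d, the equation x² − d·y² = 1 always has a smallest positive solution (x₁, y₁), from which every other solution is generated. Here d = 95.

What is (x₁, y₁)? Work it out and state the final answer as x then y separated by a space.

√95 = [9; 1,2,1,18, …], period ℓ=4 (even) → k=3
k=0  a_k=9  p_k/q_k = 9/1
…
k=2  a_k=2  p_k/q_k = 29/3
k=3  a_k=1  p_k/q_k = 39/4
fundamental: x₁=39, y₁=4  (since 1521 − 95·16 = 1)

39 4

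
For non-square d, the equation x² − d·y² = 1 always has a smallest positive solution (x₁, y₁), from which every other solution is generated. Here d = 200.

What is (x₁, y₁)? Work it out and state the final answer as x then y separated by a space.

99 7

√200 → a₀=14, period (7,28); ℓ=2 even so k=1
k=0  a_k=14  p_k/q_k = 14/1
k=1  a_k=7  p_k/q_k = 99/7
(x₁, y₁) = (99, 7);  99² − 200·7² = 1 ✓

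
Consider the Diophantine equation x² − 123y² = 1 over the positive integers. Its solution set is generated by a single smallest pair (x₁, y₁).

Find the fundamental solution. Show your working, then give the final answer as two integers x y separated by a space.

122 11

√123 = [11; 11,22, …], period ℓ=2 (even) → k=1
i=0: a=11 ⇒ p=11, q=1
i=1: a=11 ⇒ p=122, q=11
fundamental: x₁=122, y₁=11  (since 14884 − 123·121 = 1)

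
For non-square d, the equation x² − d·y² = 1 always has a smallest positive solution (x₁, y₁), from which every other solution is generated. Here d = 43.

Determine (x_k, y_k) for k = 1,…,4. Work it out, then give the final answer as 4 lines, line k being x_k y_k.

3482 531
24248647 3697884
168867574226 25752063645
1175993762661217 179337367525896

[6; 1,1,3,1,5,1,3,1,1,12] for √43; ℓ=10 ⇒ convergent index 9
step 0: (6, 1)  from 6·(1,0) + (0,1)
…
step 2: (13, 2)  from 1·(7,1) + (6,1)
…
step 4: (59, 9)  from 1·(46,7) + (13,2)
step 5: (341, 52)  from 5·(59,9) + (46,7)
…
step 7: (1541, 235)  from 3·(400,61) + (341,52)
step 8: (1941, 296)  from 1·(1541,235) + (400,61)
step 9: (3482, 531)  from 1·(1941,296) + (1541,235)
(x₁, y₁) = (3482, 531);  3482² − 43·531² = 1 ✓
k=2:  x_2 = 3482·3482+43·531·531 = 24248647,  y_2 = 3482·531+531·3482 = 3697884
k=3:  x_3 = 3482·24248647+43·531·3697884 = 168867574226,  y_3 = 3482·3697884+531·24248647 = 25752063645
k=4:  x_4 = 3482·168867574226+43·531·25752063645 = 1175993762661217,  y_4 = 3482·25752063645+531·168867574226 = 179337367525896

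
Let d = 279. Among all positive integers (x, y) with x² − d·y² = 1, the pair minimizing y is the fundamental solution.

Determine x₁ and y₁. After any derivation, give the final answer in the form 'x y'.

[16; 1,2,2,1,2,2,1,32] for √279; ℓ=8 ⇒ convergent index 7
a_0=16:  p_0=16·1+0=16,  q_0=16·0+1=1
a_1=1:  p_1=1·16+1=17,  q_1=1·1+0=1
a_2=2:  p_2=2·17+16=50,  q_2=2·1+1=3
a_3=2:  p_3=2·50+17=117,  q_3=2·3+1=7
…
a_5=2:  p_5=2·167+117=451,  q_5=2·10+7=27
a_6=2:  p_6=2·451+167=1069,  q_6=2·27+10=64
a_7=1:  p_7=1·1069+451=1520,  q_7=1·64+27=91
fundamental: x₁=1520, y₁=91  (since 2310400 − 279·8281 = 1)

1520 91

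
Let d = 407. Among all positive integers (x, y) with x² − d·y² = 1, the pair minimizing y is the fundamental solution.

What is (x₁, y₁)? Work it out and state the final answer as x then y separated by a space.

√407 = [20; 5,1,2,1,5,40, …], period ℓ=6 (even) → k=5
step 0: (20, 1)  from 20·(1,0) + (0,1)
step 1: (101, 5)  from 5·(20,1) + (1,0)
step 2: (121, 6)  from 1·(101,5) + (20,1)
step 3: (343, 17)  from 2·(121,6) + (101,5)
step 4: (464, 23)  from 1·(343,17) + (121,6)
step 5: (2663, 132)  from 5·(464,23) + (343,17)
(x₁, y₁) = (2663, 132);  2663² − 407·132² = 1 ✓

2663 132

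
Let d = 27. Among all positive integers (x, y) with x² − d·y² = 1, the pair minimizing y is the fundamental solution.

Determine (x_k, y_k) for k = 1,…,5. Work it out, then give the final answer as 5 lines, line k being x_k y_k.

d=27: √d = [5; 5,10] (ℓ=2, even), read p_1/q_1
step 0: (5, 1)  from 5·(1,0) + (0,1)
step 1: (26, 5)  from 5·(5,1) + (1,0)
fundamental: x₁=26, y₁=5  (since 676 − 27·25 = 1)
k=2:  x_2 = 26·26+27·5·5 = 1351,  y_2 = 26·5+5·26 = 260
k=3:  x_3 = 26·1351+27·5·260 = 70226,  y_3 = 26·260+5·1351 = 13515
k=4:  x_4 = 26·70226+27·5·13515 = 3650401,  y_4 = 26·13515+5·70226 = 702520
k=5:  x_5 = 26·3650401+27·5·702520 = 189750626,  y_5 = 26·702520+5·3650401 = 36517525

26 5
1351 260
70226 13515
3650401 702520
189750626 36517525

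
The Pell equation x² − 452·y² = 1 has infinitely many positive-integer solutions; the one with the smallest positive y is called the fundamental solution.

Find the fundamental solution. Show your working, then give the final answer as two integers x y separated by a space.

√452 = [21; 3,1,5,3,10,3,5,1,3,42, …], period ℓ=10 (even) → k=9
step 0: (21, 1)  from 21·(1,0) + (0,1)
step 1: (64, 3)  from 3·(21,1) + (1,0)
…
step 3: (489, 23)  from 5·(85,4) + (64,3)
step 4: (1552, 73)  from 3·(489,23) + (85,4)
step 5: (16009, 753)  from 10·(1552,73) + (489,23)
step 6: (49579, 2332)  from 3·(16009,753) + (1552,73)
…
step 8: (313483, 14745)  from 1·(263904,12413) + (49579,2332)
step 9: (1204353, 56648)  from 3·(313483,14745) + (263904,12413)
fundamental: x₁=1204353, y₁=56648  (since 1450466148609 − 452·3208995904 = 1)

1204353 56648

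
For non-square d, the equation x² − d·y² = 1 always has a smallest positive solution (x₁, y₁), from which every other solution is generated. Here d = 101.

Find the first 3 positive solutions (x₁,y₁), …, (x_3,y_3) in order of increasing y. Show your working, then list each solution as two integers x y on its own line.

[10; 20] for √101; ℓ=1 ⇒ convergent index 1
step 0: (10, 1)  from 10·(1,0) + (0,1)
step 1: (201, 20)  from 20·(10,1) + (1,0)
→ (201, 20).  Check: 201²=40401, 101·20²=40400, difference 1.
n=2: (201,20)∘(201,20) = (201·201+101·20·20, 201·20+20·201) = (80801,8040)
n=3: (80801,8040)∘(201,20) = (201·80801+101·20·8040, 201·8040+20·80801) = (32481801,3232060)

201 20
80801 8040
32481801 3232060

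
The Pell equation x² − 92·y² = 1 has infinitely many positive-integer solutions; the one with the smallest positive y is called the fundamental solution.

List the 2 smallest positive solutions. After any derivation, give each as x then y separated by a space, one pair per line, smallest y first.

d=92: √d = [9; 1,1,2,4,2,1,1,18] (ℓ=8, even), read p_7/q_7
step 0: (9, 1)  from 9·(1,0) + (0,1)
…
step 2: (19, 2)  from 1·(10,1) + (9,1)
…
step 5: (470, 49)  from 2·(211,22) + (48,5)
step 6: (681, 71)  from 1·(470,49) + (211,22)
step 7: (1151, 120)  from 1·(681,71) + (470,49)
→ (1151, 120).  Check: 1151²=1324801, 92·120²=1324800, difference 1.
k=2:  x_2 = 1151·1151+92·120·120 = 2649601,  y_2 = 1151·120+120·1151 = 276240

1151 120
2649601 276240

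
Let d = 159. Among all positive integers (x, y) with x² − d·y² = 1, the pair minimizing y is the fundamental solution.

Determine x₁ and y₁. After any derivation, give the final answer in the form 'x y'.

d=159: √d = [12; 1,1,1,1,3,1,1,1,1,24] (ℓ=10, even), read p_9/q_9
k=0  a_k=12  p_k/q_k = 12/1
…
k=2  a_k=1  p_k/q_k = 25/2
…
k=6  a_k=1  p_k/q_k = 290/23
…
k=8  a_k=1  p_k/q_k = 807/64
k=9  a_k=1  p_k/q_k = 1324/105
→ (1324, 105).  Check: 1324²=1752976, 159·105²=1752975, difference 1.

1324 105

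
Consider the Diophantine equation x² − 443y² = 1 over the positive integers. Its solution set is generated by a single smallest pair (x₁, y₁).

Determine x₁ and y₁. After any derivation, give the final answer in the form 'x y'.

442 21

d=443: √d = [21; 21,42] (ℓ=2, even), read p_1/q_1
step 0: (21, 1)  from 21·(1,0) + (0,1)
step 1: (442, 21)  from 21·(21,1) + (1,0)
fundamental: x₁=442, y₁=21  (since 195364 − 443·441 = 1)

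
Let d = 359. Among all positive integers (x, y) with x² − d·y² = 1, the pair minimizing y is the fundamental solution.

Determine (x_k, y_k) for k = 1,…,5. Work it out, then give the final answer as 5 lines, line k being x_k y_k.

360 19
259199 13680
186622920 9849581
134368243201 7091684640
96744948481800 5106003091219

√359 = [18; 1,17,1,36, …], period ℓ=4 (even) → k=3
step 0: (18, 1)  from 18·(1,0) + (0,1)
step 1: (19, 1)  from 1·(18,1) + (1,0)
step 2: (341, 18)  from 17·(19,1) + (18,1)
step 3: (360, 19)  from 1·(341,18) + (19,1)
fundamental: x₁=360, y₁=19  (since 129600 − 359·361 = 1)
k=2:  x_2 = 360·360+359·19·19 = 259199,  y_2 = 360·19+19·360 = 13680
k=3:  x_3 = 360·259199+359·19·13680 = 186622920,  y_3 = 360·13680+19·259199 = 9849581
k=4:  x_4 = 360·186622920+359·19·9849581 = 134368243201,  y_4 = 360·9849581+19·186622920 = 7091684640
k=5:  x_5 = 360·134368243201+359·19·7091684640 = 96744948481800,  y_5 = 360·7091684640+19·134368243201 = 5106003091219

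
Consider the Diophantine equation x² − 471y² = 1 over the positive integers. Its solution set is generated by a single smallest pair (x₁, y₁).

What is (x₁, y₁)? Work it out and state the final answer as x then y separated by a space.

7838695 361188

d=471: √d = [21; 1,2,2,1,3,…,2,1,42] (ℓ=14, even), read p_13/q_13
a_0=21:  p_0=21·1+0=21,  q_0=21·0+1=1
a_1=1:  p_1=1·21+1=22,  q_1=1·1+0=1
…
a_3=2:  p_3=2·65+22=152,  q_3=2·3+1=7
a_4=1:  p_4=1·152+65=217,  q_4=1·7+3=10
…
a_7=14:  p_7=14·3429+803=48809,  q_7=14·158+37=2249
a_8=4:  p_8=4·48809+3429=198665,  q_8=4·2249+158=9154
a_9=3:  p_9=3·198665+48809=644804,  q_9=3·9154+2249=29711
…
a_12=2:  p_12=2·2331742+843469=5506953,  q_12=2·107441+38865=253747
a_13=1:  p_13=1·5506953+2331742=7838695,  q_13=1·253747+107441=361188
(x₁, y₁) = (7838695, 361188);  7838695² − 471·361188² = 1 ✓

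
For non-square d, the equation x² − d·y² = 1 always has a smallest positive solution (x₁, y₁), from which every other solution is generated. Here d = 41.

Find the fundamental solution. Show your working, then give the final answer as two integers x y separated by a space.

2049 320

√41 → a₀=6, period (2,2,12); ℓ=3 odd so k=5
step 0: (6, 1)  from 6·(1,0) + (0,1)
…
step 4: (826, 129)  from 2·(397,62) + (32,5)
step 5: (2049, 320)  from 2·(826,129) + (397,62)
fundamental: x₁=2049, y₁=320  (since 4198401 − 41·102400 = 1)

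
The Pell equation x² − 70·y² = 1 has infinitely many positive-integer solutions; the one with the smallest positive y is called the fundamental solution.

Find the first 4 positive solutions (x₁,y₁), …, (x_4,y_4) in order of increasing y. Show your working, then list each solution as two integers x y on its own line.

d=70: √d = [8; 2,1,2,1,2,16] (ℓ=6, even), read p_5/q_5
i=0: a=8 ⇒ p=8, q=1
…
i=4: a=1 ⇒ p=92, q=11
i=5: a=2 ⇒ p=251, q=30
(x₁, y₁) = (251, 30);  251² − 70·30² = 1 ✓
(x_2, y_2) = (251·251 + 70·30·30, 251·30 + 30·251) = (126001, 15060)
(x_3, y_3) = (251·126001 + 70·30·15060, 251·15060 + 30·126001) = (63252251, 7560090)
(x_4, y_4) = (251·63252251 + 70·30·7560090, 251·7560090 + 30·63252251) = (31752504001, 3795150120)

251 30
126001 15060
63252251 7560090
31752504001 3795150120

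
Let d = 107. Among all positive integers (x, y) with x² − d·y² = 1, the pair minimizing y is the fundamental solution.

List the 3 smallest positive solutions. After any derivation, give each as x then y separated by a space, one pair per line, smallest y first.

962 93
1850887 178932
3561105626 344265075

[10; 2,1,9,1,2,20] for √107; ℓ=6 ⇒ convergent index 5
step 0: (10, 1)  from 10·(1,0) + (0,1)
step 1: (21, 2)  from 2·(10,1) + (1,0)
step 2: (31, 3)  from 1·(21,2) + (10,1)
step 3: (300, 29)  from 9·(31,3) + (21,2)
step 4: (331, 32)  from 1·(300,29) + (31,3)
step 5: (962, 93)  from 2·(331,32) + (300,29)
→ (962, 93).  Check: 962²=925444, 107·93²=925443, difference 1.
n=2: (962,93)∘(962,93) = (962·962+107·93·93, 962·93+93·962) = (1850887,178932)
n=3: (1850887,178932)∘(962,93) = (962·1850887+107·93·178932, 962·178932+93·1850887) = (3561105626,344265075)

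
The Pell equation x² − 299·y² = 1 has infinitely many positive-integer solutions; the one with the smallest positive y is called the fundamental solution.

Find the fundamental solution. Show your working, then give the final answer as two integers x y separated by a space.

d=299: √d = [17; 3,2,3,34] (ℓ=4, even), read p_3/q_3
step 0: (17, 1)  from 17·(1,0) + (0,1)
step 1: (52, 3)  from 3·(17,1) + (1,0)
step 2: (121, 7)  from 2·(52,3) + (17,1)
step 3: (415, 24)  from 3·(121,7) + (52,3)
(x₁, y₁) = (415, 24);  415² − 299·24² = 1 ✓

415 24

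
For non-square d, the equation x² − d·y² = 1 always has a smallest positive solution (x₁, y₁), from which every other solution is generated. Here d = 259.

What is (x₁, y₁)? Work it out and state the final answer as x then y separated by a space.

d=259: √d = [16; 10,1,2,3,4,3,2,1,10,32] (ℓ=10, even), read p_9/q_9
a_0=16:  p_0=16·1+0=16,  q_0=16·0+1=1
a_1=10:  p_1=10·16+1=161,  q_1=10·1+0=10
…
a_3=2:  p_3=2·177+161=515,  q_3=2·11+10=32
a_4=3:  p_4=3·515+177=1722,  q_4=3·32+11=107
…
a_6=3:  p_6=3·7403+1722=23931,  q_6=3·460+107=1487
…
a_8=1:  p_8=1·55265+23931=79196,  q_8=1·3434+1487=4921
a_9=10:  p_9=10·79196+55265=847225,  q_9=10·4921+3434=52644
(x₁, y₁) = (847225, 52644);  847225² − 259·52644² = 1 ✓

847225 52644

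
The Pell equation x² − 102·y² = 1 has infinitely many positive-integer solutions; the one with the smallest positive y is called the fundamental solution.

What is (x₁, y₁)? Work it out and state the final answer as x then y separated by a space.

101 10

√102 = [10; 10,20, …], period ℓ=2 (even) → k=1
i=0: a=10 ⇒ p=10, q=1
i=1: a=10 ⇒ p=101, q=10
fundamental: x₁=101, y₁=10  (since 10201 − 102·100 = 1)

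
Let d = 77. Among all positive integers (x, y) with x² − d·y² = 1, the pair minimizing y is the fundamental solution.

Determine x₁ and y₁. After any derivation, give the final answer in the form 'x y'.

351 40

√77 → a₀=8, period (1,3,2,3,1,16); ℓ=6 even so k=5
k=0  a_k=8  p_k/q_k = 8/1
k=1  a_k=1  p_k/q_k = 9/1
…
k=4  a_k=3  p_k/q_k = 272/31
k=5  a_k=1  p_k/q_k = 351/40
fundamental: x₁=351, y₁=40  (since 123201 − 77·1600 = 1)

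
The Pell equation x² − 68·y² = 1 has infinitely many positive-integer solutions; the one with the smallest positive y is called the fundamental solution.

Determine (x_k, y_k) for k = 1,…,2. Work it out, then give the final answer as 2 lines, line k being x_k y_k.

[8; 4,16] for √68; ℓ=2 ⇒ convergent index 1
i=0: a=8 ⇒ p=8, q=1
i=1: a=4 ⇒ p=33, q=4
(x₁, y₁) = (33, 4);  33² − 68·4² = 1 ✓
k=2:  x_2 = 33·33+68·4·4 = 2177,  y_2 = 33·4+4·33 = 264

33 4
2177 264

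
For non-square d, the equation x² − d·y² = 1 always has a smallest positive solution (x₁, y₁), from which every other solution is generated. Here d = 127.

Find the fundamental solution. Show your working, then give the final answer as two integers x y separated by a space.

4730624 419775

d=127: √d = [11; 3,1,2,2,7,11,7,2,2,1,3,22] (ℓ=12, even), read p_11/q_11
k=0  a_k=11  p_k/q_k = 11/1
…
k=2  a_k=1  p_k/q_k = 45/4
k=3  a_k=2  p_k/q_k = 124/11
k=4  a_k=2  p_k/q_k = 293/26
k=5  a_k=7  p_k/q_k = 2175/193
…
k=8  a_k=2  p_k/q_k = 367620/32621
…
k=10  a_k=1  p_k/q_k = 1274561/113099
k=11  a_k=3  p_k/q_k = 4730624/419775
(x₁, y₁) = (4730624, 419775);  4730624² − 127·419775² = 1 ✓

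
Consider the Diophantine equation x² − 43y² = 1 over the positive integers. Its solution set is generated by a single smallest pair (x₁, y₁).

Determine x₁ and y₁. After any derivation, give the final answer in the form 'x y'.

3482 531

[6; 1,1,3,1,5,1,3,1,1,12] for √43; ℓ=10 ⇒ convergent index 9
i=0: a=6 ⇒ p=6, q=1
…
i=3: a=3 ⇒ p=46, q=7
i=4: a=1 ⇒ p=59, q=9
…
i=8: a=1 ⇒ p=1941, q=296
i=9: a=1 ⇒ p=3482, q=531
fundamental: x₁=3482, y₁=531  (since 12124324 − 43·281961 = 1)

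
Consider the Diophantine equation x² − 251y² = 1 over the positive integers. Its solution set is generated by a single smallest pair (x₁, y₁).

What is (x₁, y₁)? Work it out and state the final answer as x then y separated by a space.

3674890 231957

d=251: √d = [15; 1,5,2,1,2,…,5,1,30] (ℓ=14, even), read p_13/q_13
a_0=15:  p_0=15·1+0=15,  q_0=15·0+1=1
a_1=1:  p_1=1·15+1=16,  q_1=1·1+0=1
…
a_3=2:  p_3=2·95+16=206,  q_3=2·6+1=13
a_4=1:  p_4=1·206+95=301,  q_4=1·13+6=19
…
a_8=2:  p_8=2·29563+1917=61043,  q_8=2·1866+121=3853
…
a_10=1:  p_10=1·151649+61043=212692,  q_10=1·9572+3853=13425
…
a_12=5:  p_12=5·577033+212692=3097857,  q_12=5·36422+13425=195535
a_13=1:  p_13=1·3097857+577033=3674890,  q_13=1·195535+36422=231957
fundamental: x₁=3674890, y₁=231957  (since 13504816512100 − 251·53804049849 = 1)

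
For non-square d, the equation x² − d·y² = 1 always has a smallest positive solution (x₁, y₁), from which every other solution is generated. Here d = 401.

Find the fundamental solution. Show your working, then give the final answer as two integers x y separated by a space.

[20; 40] for √401; ℓ=1 ⇒ convergent index 1
step 0: (20, 1)  from 20·(1,0) + (0,1)
step 1: (801, 40)  from 40·(20,1) + (1,0)
(x₁, y₁) = (801, 40);  801² − 401·40² = 1 ✓

801 40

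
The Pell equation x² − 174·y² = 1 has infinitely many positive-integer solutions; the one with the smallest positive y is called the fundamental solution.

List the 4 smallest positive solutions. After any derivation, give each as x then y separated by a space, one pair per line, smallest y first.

[13; 5,4,5,26] for √174; ℓ=4 ⇒ convergent index 3
k=0  a_k=13  p_k/q_k = 13/1
…
k=2  a_k=4  p_k/q_k = 277/21
k=3  a_k=5  p_k/q_k = 1451/110
fundamental: x₁=1451, y₁=110  (since 2105401 − 174·12100 = 1)
(x_2, y_2) = (1451·1451 + 174·110·110, 1451·110 + 110·1451) = (4210801, 319220)
(x_3, y_3) = (1451·4210801 + 174·110·319220, 1451·319220 + 110·4210801) = (12219743051, 926376330)
(x_4, y_4) = (1451·12219743051 + 174·110·926376330, 1451·926376330 + 110·12219743051) = (35461690123201, 2688343790440)

1451 110
4210801 319220
12219743051 926376330
35461690123201 2688343790440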